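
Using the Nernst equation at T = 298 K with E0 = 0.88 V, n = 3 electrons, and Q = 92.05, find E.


E = E0 - (RT/nF) * ln(Q)
E = 0.88 - (8.314 * 298 / (3 * 96485)) * ln(92.05)
E = 0.8413 V

0.8413 V


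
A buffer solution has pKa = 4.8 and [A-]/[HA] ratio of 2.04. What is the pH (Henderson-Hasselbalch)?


pH = pKa + log10([A-]/[HA])
pH = 4.8 + log10(2.04)
pH = 5.1096

5.1096


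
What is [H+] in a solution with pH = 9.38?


[H+] = 10^(-pH)
[H+] = 10^(-9.38)
[H+] = 4.169e-10 M

4.169e-10 M


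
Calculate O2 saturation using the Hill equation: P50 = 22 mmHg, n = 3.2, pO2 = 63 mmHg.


Y = pO2^n / (P50^n + pO2^n)
Y = 63^3.2 / (22^3.2 + 63^3.2)
Y = 96.66%

96.66%


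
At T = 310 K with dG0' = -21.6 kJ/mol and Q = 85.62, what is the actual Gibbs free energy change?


dG = dG0' + RT * ln(Q) / 1000
dG = -21.6 + 8.314 * 310 * ln(85.62) / 1000
dG = -10.131 kJ/mol

-10.131 kJ/mol


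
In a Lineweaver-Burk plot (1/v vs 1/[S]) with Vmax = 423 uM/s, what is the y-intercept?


y-intercept = 1/Vmax
= 1/423
= 0.0024 s/uM

0.0024 s/uM


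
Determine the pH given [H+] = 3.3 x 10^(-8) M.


pH = -log10([H+])
pH = -log10(3.3 x 10^(-8))
pH = 7.4815

7.4815


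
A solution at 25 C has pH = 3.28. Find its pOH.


pOH = 14 - pH
pOH = 14 - 3.28
pOH = 10.72

10.72


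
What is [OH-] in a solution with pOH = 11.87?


[OH-] = 10^(-pOH)
[OH-] = 10^(-11.87)
[OH-] = 1.349e-12 M

1.349e-12 M


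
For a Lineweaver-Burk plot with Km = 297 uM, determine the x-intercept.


x-intercept = -1/Km
= -1/297
= -0.0034 1/uM

-0.0034 1/uM


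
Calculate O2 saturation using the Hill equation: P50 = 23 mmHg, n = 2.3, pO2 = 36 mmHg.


Y = pO2^n / (P50^n + pO2^n)
Y = 36^2.3 / (23^2.3 + 36^2.3)
Y = 73.7%

73.7%


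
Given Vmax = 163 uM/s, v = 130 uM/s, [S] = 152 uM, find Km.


Km = [S] * (Vmax - v) / v
Km = 152 * (163 - 130) / 130
Km = 38.5846 uM

38.5846 uM


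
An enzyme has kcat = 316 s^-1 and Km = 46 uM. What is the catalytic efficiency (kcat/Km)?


Catalytic efficiency = kcat / Km
= 316 / 46
= 6.8696 uM^-1*s^-1

6.8696 uM^-1*s^-1


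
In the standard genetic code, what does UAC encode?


Standard genetic code lookup.
Codon UAC -> Tyr

Tyr


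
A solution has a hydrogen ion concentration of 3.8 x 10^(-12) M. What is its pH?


pH = -log10([H+])
pH = -log10(3.8 x 10^(-12))
pH = 11.4202

11.4202


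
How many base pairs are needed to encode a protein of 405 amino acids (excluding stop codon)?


Each amino acid = 1 codon = 3 bp
bp = 405 * 3 = 1215 bp

1215 bp


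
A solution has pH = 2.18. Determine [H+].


[H+] = 10^(-pH)
[H+] = 10^(-2.18)
[H+] = 0.0066 M

0.0066 M


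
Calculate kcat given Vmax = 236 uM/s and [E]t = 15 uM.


kcat = Vmax / [E]t
kcat = 236 / 15
kcat = 15.7333 s^-1

15.7333 s^-1


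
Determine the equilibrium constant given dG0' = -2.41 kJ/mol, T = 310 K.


Keq = exp(-dG0 * 1000 / (R * T))
Keq = exp(-(-2.41) * 1000 / (8.314 * 310))
Keq = 2.5474

2.5474


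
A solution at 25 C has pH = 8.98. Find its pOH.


pOH = 14 - pH
pOH = 14 - 8.98
pOH = 5.02

5.02


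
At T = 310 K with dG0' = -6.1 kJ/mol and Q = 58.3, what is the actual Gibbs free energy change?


dG = dG0' + RT * ln(Q) / 1000
dG = -6.1 + 8.314 * 310 * ln(58.3) / 1000
dG = 4.3784 kJ/mol

4.3784 kJ/mol


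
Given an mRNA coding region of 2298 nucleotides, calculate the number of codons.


codons = nucleotides / 3
codons = 2298 / 3 = 766

766


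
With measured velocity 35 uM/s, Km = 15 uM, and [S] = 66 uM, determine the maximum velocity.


Vmax = v * (Km + [S]) / [S]
Vmax = 35 * (15 + 66) / 66
Vmax = 42.9545 uM/s

42.9545 uM/s


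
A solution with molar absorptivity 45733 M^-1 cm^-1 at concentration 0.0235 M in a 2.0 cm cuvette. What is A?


A = epsilon * c * l
A = 45733 * 0.0235 * 2.0
A = 2149.451

2149.451


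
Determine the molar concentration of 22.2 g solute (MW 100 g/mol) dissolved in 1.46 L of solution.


C = (mass / MW) / volume
C = (22.2 / 100) / 1.46
C = 0.1521 M

0.1521 M


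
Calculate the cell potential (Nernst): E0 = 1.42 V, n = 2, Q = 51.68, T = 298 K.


E = E0 - (RT/nF) * ln(Q)
E = 1.42 - (8.314 * 298 / (2 * 96485)) * ln(51.68)
E = 1.3693 V

1.3693 V


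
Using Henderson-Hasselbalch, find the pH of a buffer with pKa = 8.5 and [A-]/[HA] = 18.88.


pH = pKa + log10([A-]/[HA])
pH = 8.5 + log10(18.88)
pH = 9.776

9.776


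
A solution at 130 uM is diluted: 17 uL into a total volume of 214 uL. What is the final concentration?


C2 = C1 * V1 / V2
C2 = 130 * 17 / 214
C2 = 10.3271 uM

10.3271 uM


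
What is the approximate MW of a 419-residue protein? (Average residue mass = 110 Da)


MW = n_residues * 110 Da
MW = 419 * 110
MW = 46090 Da

46090 Da


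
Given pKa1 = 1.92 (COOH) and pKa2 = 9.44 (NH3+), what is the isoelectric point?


pI = (pKa1 + pKa2) / 2
pI = (1.92 + 9.44) / 2
pI = 5.68

5.68


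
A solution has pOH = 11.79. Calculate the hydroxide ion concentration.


[OH-] = 10^(-pOH)
[OH-] = 10^(-11.79)
[OH-] = 1.622e-12 M

1.622e-12 M


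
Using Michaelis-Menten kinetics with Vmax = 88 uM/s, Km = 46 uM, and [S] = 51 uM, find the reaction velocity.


v = Vmax * [S] / (Km + [S])
v = 88 * 51 / (46 + 51)
v = 46.268 uM/s

46.268 uM/s


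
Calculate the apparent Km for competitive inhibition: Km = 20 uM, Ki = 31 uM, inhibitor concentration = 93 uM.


Km_app = Km * (1 + [I]/Ki)
Km_app = 20 * (1 + 93/31)
Km_app = 80.0 uM

80.0 uM


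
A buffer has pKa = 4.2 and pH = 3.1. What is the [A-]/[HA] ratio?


[A-]/[HA] = 10^(pH - pKa)
= 10^(3.1 - 4.2)
= 0.0794

0.0794


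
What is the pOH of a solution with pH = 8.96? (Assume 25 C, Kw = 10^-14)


pOH = 14 - pH
pOH = 14 - 8.96
pOH = 5.04

5.04


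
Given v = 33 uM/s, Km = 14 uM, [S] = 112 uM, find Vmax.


Vmax = v * (Km + [S]) / [S]
Vmax = 33 * (14 + 112) / 112
Vmax = 37.125 uM/s

37.125 uM/s


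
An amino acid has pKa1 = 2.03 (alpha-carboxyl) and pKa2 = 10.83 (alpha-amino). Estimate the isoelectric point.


pI = (pKa1 + pKa2) / 2
pI = (2.03 + 10.83) / 2
pI = 6.43

6.43


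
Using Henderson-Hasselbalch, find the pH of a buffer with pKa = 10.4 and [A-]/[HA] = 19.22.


pH = pKa + log10([A-]/[HA])
pH = 10.4 + log10(19.22)
pH = 11.6838

11.6838


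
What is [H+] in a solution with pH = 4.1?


[H+] = 10^(-pH)
[H+] = 10^(-4.1)
[H+] = 7.943e-05 M

7.943e-05 M


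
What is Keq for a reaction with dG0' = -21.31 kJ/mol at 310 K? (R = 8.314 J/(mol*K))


Keq = exp(-dG0 * 1000 / (R * T))
Keq = exp(-(-21.31) * 1000 / (8.314 * 310))
Keq = 3897.983

3897.983


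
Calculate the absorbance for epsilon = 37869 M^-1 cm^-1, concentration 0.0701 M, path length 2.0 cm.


A = epsilon * c * l
A = 37869 * 0.0701 * 2.0
A = 5309.2338

5309.2338


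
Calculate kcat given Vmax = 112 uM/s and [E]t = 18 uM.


kcat = Vmax / [E]t
kcat = 112 / 18
kcat = 6.2222 s^-1

6.2222 s^-1


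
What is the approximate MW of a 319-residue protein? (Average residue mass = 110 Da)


MW = n_residues * 110 Da
MW = 319 * 110
MW = 35090 Da

35090 Da


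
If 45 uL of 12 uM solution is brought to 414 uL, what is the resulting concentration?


C2 = C1 * V1 / V2
C2 = 12 * 45 / 414
C2 = 1.3043 uM

1.3043 uM


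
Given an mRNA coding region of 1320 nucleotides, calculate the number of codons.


codons = nucleotides / 3
codons = 1320 / 3 = 440

440


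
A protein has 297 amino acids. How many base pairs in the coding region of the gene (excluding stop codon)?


Each amino acid = 1 codon = 3 bp
bp = 297 * 3 = 891 bp

891 bp


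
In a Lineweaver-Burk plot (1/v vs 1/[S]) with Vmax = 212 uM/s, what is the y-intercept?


y-intercept = 1/Vmax
= 1/212
= 0.0047 s/uM

0.0047 s/uM


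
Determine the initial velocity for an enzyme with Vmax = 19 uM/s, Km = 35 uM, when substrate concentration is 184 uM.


v = Vmax * [S] / (Km + [S])
v = 19 * 184 / (35 + 184)
v = 15.9635 uM/s

15.9635 uM/s


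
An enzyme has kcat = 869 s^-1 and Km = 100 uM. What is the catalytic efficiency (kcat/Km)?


Catalytic efficiency = kcat / Km
= 869 / 100
= 8.69 uM^-1*s^-1

8.69 uM^-1*s^-1


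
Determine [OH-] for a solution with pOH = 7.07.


[OH-] = 10^(-pOH)
[OH-] = 10^(-7.07)
[OH-] = 8.511e-08 M

8.511e-08 M


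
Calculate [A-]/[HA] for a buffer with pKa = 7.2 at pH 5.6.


[A-]/[HA] = 10^(pH - pKa)
= 10^(5.6 - 7.2)
= 0.0251

0.0251


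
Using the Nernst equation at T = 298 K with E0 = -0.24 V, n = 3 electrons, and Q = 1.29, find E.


E = E0 - (RT/nF) * ln(Q)
E = -0.24 - (8.314 * 298 / (3 * 96485)) * ln(1.29)
E = -0.2422 V

-0.2422 V


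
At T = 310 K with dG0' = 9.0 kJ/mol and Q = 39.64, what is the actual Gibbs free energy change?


dG = dG0' + RT * ln(Q) / 1000
dG = 9.0 + 8.314 * 310 * ln(39.64) / 1000
dG = 18.4842 kJ/mol

18.4842 kJ/mol


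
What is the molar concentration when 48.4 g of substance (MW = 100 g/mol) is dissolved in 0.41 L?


C = (mass / MW) / volume
C = (48.4 / 100) / 0.41
C = 1.1805 M

1.1805 M


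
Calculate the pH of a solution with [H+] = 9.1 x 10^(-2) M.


pH = -log10([H+])
pH = -log10(9.1 x 10^(-2))
pH = 1.041

1.041


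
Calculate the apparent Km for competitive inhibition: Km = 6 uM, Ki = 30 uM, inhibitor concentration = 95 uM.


Km_app = Km * (1 + [I]/Ki)
Km_app = 6 * (1 + 95/30)
Km_app = 25.0 uM

25.0 uM


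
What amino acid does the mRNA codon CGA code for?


Standard genetic code lookup.
Codon CGA -> Arg

Arg


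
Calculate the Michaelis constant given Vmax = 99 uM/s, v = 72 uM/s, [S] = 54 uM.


Km = [S] * (Vmax - v) / v
Km = 54 * (99 - 72) / 72
Km = 20.25 uM

20.25 uM


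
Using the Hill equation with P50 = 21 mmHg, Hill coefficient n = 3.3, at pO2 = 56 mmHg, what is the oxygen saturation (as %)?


Y = pO2^n / (P50^n + pO2^n)
Y = 56^3.3 / (21^3.3 + 56^3.3)
Y = 96.22%

96.22%


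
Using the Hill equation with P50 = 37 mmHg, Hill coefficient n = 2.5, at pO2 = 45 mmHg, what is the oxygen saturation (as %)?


Y = pO2^n / (P50^n + pO2^n)
Y = 45^2.5 / (37^2.5 + 45^2.5)
Y = 62.0%

62.0%


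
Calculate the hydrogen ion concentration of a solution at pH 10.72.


[H+] = 10^(-pH)
[H+] = 10^(-10.72)
[H+] = 1.905e-11 M

1.905e-11 M


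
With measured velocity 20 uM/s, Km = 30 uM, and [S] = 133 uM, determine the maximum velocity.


Vmax = v * (Km + [S]) / [S]
Vmax = 20 * (30 + 133) / 133
Vmax = 24.5113 uM/s

24.5113 uM/s


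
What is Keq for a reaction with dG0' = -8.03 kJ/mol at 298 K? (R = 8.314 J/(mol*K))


Keq = exp(-dG0 * 1000 / (R * T))
Keq = exp(-(-8.03) * 1000 / (8.314 * 298))
Keq = 25.5612

25.5612


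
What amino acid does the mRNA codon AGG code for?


Standard genetic code lookup.
Codon AGG -> Arg

Arg


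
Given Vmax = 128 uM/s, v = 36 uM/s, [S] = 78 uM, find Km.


Km = [S] * (Vmax - v) / v
Km = 78 * (128 - 36) / 36
Km = 199.3333 uM

199.3333 uM


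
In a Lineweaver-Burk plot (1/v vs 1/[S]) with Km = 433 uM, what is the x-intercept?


x-intercept = -1/Km
= -1/433
= -0.0023 1/uM

-0.0023 1/uM


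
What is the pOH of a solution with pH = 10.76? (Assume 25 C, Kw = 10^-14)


pOH = 14 - pH
pOH = 14 - 10.76
pOH = 3.24

3.24


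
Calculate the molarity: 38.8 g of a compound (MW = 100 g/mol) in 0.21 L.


C = (mass / MW) / volume
C = (38.8 / 100) / 0.21
C = 1.8476 M

1.8476 M


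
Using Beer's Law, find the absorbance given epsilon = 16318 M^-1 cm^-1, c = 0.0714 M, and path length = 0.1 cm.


A = epsilon * c * l
A = 16318 * 0.0714 * 0.1
A = 116.5105

116.5105


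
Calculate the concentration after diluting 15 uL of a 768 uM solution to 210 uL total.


C2 = C1 * V1 / V2
C2 = 768 * 15 / 210
C2 = 54.8571 uM

54.8571 uM


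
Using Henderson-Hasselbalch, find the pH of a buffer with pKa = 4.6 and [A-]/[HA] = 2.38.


pH = pKa + log10([A-]/[HA])
pH = 4.6 + log10(2.38)
pH = 4.9766

4.9766


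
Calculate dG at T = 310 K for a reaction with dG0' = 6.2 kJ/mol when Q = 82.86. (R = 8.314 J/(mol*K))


dG = dG0' + RT * ln(Q) / 1000
dG = 6.2 + 8.314 * 310 * ln(82.86) / 1000
dG = 17.5845 kJ/mol

17.5845 kJ/mol


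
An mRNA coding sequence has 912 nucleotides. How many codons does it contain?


codons = nucleotides / 3
codons = 912 / 3 = 304

304


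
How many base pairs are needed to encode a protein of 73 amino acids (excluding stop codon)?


Each amino acid = 1 codon = 3 bp
bp = 73 * 3 = 219 bp

219 bp


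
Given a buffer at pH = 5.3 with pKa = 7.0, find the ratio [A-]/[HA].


[A-]/[HA] = 10^(pH - pKa)
= 10^(5.3 - 7.0)
= 0.02

0.02


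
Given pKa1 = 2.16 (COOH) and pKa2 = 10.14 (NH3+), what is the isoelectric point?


pI = (pKa1 + pKa2) / 2
pI = (2.16 + 10.14) / 2
pI = 6.15

6.15


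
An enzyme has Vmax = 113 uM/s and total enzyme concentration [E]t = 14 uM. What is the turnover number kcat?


kcat = Vmax / [E]t
kcat = 113 / 14
kcat = 8.0714 s^-1

8.0714 s^-1


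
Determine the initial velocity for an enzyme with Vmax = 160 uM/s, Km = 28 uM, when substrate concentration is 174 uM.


v = Vmax * [S] / (Km + [S])
v = 160 * 174 / (28 + 174)
v = 137.8218 uM/s

137.8218 uM/s


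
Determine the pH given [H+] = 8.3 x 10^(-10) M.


pH = -log10([H+])
pH = -log10(8.3 x 10^(-10))
pH = 9.0809

9.0809


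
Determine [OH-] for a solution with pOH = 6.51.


[OH-] = 10^(-pOH)
[OH-] = 10^(-6.51)
[OH-] = 3.090e-07 M

3.090e-07 M


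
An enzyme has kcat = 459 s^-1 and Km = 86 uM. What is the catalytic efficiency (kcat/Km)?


Catalytic efficiency = kcat / Km
= 459 / 86
= 5.3372 uM^-1*s^-1

5.3372 uM^-1*s^-1


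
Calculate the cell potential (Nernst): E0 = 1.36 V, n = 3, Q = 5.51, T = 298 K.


E = E0 - (RT/nF) * ln(Q)
E = 1.36 - (8.314 * 298 / (3 * 96485)) * ln(5.51)
E = 1.3454 V

1.3454 V


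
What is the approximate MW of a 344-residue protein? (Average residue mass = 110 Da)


MW = n_residues * 110 Da
MW = 344 * 110
MW = 37840 Da

37840 Da


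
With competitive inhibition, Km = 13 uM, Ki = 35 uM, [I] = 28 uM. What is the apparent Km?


Km_app = Km * (1 + [I]/Ki)
Km_app = 13 * (1 + 28/35)
Km_app = 23.4 uM

23.4 uM


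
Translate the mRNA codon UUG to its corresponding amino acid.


Standard genetic code lookup.
Codon UUG -> Leu

Leu


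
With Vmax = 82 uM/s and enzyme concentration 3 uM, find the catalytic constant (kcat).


kcat = Vmax / [E]t
kcat = 82 / 3
kcat = 27.3333 s^-1

27.3333 s^-1


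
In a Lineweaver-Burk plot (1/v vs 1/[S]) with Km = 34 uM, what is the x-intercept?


x-intercept = -1/Km
= -1/34
= -0.0294 1/uM

-0.0294 1/uM


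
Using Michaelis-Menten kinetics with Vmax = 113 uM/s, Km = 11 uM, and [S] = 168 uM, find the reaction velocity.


v = Vmax * [S] / (Km + [S])
v = 113 * 168 / (11 + 168)
v = 106.0559 uM/s

106.0559 uM/s


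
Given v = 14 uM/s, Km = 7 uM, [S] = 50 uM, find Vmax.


Vmax = v * (Km + [S]) / [S]
Vmax = 14 * (7 + 50) / 50
Vmax = 15.96 uM/s

15.96 uM/s


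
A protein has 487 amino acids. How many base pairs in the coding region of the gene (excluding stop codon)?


Each amino acid = 1 codon = 3 bp
bp = 487 * 3 = 1461 bp

1461 bp


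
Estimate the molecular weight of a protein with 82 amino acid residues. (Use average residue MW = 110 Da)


MW = n_residues * 110 Da
MW = 82 * 110
MW = 9020 Da

9020 Da


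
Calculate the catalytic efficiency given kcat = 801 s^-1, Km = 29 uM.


Catalytic efficiency = kcat / Km
= 801 / 29
= 27.6207 uM^-1*s^-1

27.6207 uM^-1*s^-1


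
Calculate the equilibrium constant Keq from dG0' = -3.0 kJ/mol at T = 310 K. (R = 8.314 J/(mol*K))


Keq = exp(-dG0 * 1000 / (R * T))
Keq = exp(-(-3.0) * 1000 / (8.314 * 310))
Keq = 3.2027

3.2027


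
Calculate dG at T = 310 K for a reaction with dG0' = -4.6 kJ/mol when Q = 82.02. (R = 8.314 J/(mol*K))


dG = dG0' + RT * ln(Q) / 1000
dG = -4.6 + 8.314 * 310 * ln(82.02) / 1000
dG = 6.7582 kJ/mol

6.7582 kJ/mol


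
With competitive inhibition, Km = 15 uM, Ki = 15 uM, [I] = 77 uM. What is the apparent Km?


Km_app = Km * (1 + [I]/Ki)
Km_app = 15 * (1 + 77/15)
Km_app = 92.0 uM

92.0 uM


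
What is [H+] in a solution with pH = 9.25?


[H+] = 10^(-pH)
[H+] = 10^(-9.25)
[H+] = 5.623e-10 M

5.623e-10 M


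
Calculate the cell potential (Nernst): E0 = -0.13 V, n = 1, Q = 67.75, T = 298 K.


E = E0 - (RT/nF) * ln(Q)
E = -0.13 - (8.314 * 298 / (1 * 96485)) * ln(67.75)
E = -0.2383 V

-0.2383 V


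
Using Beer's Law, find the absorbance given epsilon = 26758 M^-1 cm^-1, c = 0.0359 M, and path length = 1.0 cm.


A = epsilon * c * l
A = 26758 * 0.0359 * 1.0
A = 960.6122

960.6122


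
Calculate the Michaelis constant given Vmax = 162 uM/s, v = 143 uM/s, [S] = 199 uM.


Km = [S] * (Vmax - v) / v
Km = 199 * (162 - 143) / 143
Km = 26.4406 uM

26.4406 uM


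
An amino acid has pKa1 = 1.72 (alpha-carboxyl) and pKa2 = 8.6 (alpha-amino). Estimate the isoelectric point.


pI = (pKa1 + pKa2) / 2
pI = (1.72 + 8.6) / 2
pI = 5.16

5.16


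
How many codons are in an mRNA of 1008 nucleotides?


codons = nucleotides / 3
codons = 1008 / 3 = 336

336


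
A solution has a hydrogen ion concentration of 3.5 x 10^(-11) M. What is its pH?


pH = -log10([H+])
pH = -log10(3.5 x 10^(-11))
pH = 10.4559

10.4559


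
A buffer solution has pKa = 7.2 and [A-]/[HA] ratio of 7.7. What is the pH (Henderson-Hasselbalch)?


pH = pKa + log10([A-]/[HA])
pH = 7.2 + log10(7.7)
pH = 8.0865

8.0865


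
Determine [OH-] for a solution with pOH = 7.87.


[OH-] = 10^(-pOH)
[OH-] = 10^(-7.87)
[OH-] = 1.349e-08 M

1.349e-08 M


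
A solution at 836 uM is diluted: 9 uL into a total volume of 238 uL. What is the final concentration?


C2 = C1 * V1 / V2
C2 = 836 * 9 / 238
C2 = 31.6134 uM

31.6134 uM


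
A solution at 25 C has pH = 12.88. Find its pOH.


pOH = 14 - pH
pOH = 14 - 12.88
pOH = 1.12

1.12


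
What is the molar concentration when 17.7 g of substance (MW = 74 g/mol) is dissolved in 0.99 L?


C = (mass / MW) / volume
C = (17.7 / 74) / 0.99
C = 0.2416 M

0.2416 M


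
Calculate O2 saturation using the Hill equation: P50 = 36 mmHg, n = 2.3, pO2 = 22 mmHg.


Y = pO2^n / (P50^n + pO2^n)
Y = 22^2.3 / (36^2.3 + 22^2.3)
Y = 24.37%

24.37%


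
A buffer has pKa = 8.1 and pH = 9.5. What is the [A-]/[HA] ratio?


[A-]/[HA] = 10^(pH - pKa)
= 10^(9.5 - 8.1)
= 25.1189

25.1189


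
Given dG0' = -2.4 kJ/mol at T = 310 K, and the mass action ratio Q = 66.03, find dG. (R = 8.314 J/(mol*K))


dG = dG0' + RT * ln(Q) / 1000
dG = -2.4 + 8.314 * 310 * ln(66.03) / 1000
dG = 8.3993 kJ/mol

8.3993 kJ/mol


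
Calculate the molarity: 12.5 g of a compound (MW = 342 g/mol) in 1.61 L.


C = (mass / MW) / volume
C = (12.5 / 342) / 1.61
C = 0.0227 M

0.0227 M


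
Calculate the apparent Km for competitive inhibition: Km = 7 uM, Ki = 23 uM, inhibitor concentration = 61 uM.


Km_app = Km * (1 + [I]/Ki)
Km_app = 7 * (1 + 61/23)
Km_app = 25.5652 uM

25.5652 uM


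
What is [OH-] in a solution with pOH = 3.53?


[OH-] = 10^(-pOH)
[OH-] = 10^(-3.53)
[OH-] = 2.951e-04 M

2.951e-04 M


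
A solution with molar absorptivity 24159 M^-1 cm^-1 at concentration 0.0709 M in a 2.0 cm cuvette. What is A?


A = epsilon * c * l
A = 24159 * 0.0709 * 2.0
A = 3425.7462

3425.7462


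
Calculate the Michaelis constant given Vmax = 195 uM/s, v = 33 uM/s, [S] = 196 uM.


Km = [S] * (Vmax - v) / v
Km = 196 * (195 - 33) / 33
Km = 962.1818 uM

962.1818 uM


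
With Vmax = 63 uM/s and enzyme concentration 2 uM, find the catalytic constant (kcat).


kcat = Vmax / [E]t
kcat = 63 / 2
kcat = 31.5 s^-1

31.5 s^-1


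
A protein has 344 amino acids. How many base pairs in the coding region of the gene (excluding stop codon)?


Each amino acid = 1 codon = 3 bp
bp = 344 * 3 = 1032 bp

1032 bp


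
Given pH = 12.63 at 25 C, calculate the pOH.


pOH = 14 - pH
pOH = 14 - 12.63
pOH = 1.37

1.37


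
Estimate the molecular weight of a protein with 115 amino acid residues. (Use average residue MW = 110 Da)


MW = n_residues * 110 Da
MW = 115 * 110
MW = 12650 Da

12650 Da


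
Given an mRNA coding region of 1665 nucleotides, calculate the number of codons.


codons = nucleotides / 3
codons = 1665 / 3 = 555

555


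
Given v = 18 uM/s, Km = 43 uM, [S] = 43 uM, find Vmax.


Vmax = v * (Km + [S]) / [S]
Vmax = 18 * (43 + 43) / 43
Vmax = 36.0 uM/s

36.0 uM/s


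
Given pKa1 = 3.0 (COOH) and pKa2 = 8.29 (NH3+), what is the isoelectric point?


pI = (pKa1 + pKa2) / 2
pI = (3.0 + 8.29) / 2
pI = 5.645

5.645


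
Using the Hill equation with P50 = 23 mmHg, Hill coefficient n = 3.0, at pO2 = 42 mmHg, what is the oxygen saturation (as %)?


Y = pO2^n / (P50^n + pO2^n)
Y = 42^3.0 / (23^3.0 + 42^3.0)
Y = 85.89%

85.89%


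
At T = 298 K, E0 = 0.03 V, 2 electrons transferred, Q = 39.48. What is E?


E = E0 - (RT/nF) * ln(Q)
E = 0.03 - (8.314 * 298 / (2 * 96485)) * ln(39.48)
E = -0.0172 V

-0.0172 V


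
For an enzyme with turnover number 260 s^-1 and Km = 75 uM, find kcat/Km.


Catalytic efficiency = kcat / Km
= 260 / 75
= 3.4667 uM^-1*s^-1

3.4667 uM^-1*s^-1


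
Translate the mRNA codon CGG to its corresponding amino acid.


Standard genetic code lookup.
Codon CGG -> Arg

Arg


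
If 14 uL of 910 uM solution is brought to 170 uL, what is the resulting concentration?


C2 = C1 * V1 / V2
C2 = 910 * 14 / 170
C2 = 74.9412 uM

74.9412 uM


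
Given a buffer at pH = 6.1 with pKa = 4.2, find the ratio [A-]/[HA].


[A-]/[HA] = 10^(pH - pKa)
= 10^(6.1 - 4.2)
= 79.4328

79.4328


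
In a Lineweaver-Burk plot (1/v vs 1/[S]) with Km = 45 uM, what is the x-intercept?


x-intercept = -1/Km
= -1/45
= -0.0222 1/uM

-0.0222 1/uM


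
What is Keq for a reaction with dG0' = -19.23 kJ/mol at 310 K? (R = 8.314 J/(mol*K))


Keq = exp(-dG0 * 1000 / (R * T))
Keq = exp(-(-19.23) * 1000 / (8.314 * 310))
Keq = 1739.2007

1739.2007


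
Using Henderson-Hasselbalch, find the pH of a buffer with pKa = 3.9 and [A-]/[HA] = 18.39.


pH = pKa + log10([A-]/[HA])
pH = 3.9 + log10(18.39)
pH = 5.1646

5.1646


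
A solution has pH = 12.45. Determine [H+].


[H+] = 10^(-pH)
[H+] = 10^(-12.45)
[H+] = 3.548e-13 M

3.548e-13 M


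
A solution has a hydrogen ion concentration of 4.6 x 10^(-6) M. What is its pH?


pH = -log10([H+])
pH = -log10(4.6 x 10^(-6))
pH = 5.3372

5.3372


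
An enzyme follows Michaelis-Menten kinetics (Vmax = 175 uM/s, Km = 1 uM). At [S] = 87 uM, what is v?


v = Vmax * [S] / (Km + [S])
v = 175 * 87 / (1 + 87)
v = 173.0114 uM/s

173.0114 uM/s


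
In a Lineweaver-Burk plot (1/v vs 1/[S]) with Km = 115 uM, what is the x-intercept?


x-intercept = -1/Km
= -1/115
= -0.0087 1/uM

-0.0087 1/uM


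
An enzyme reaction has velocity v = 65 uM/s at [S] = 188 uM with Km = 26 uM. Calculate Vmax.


Vmax = v * (Km + [S]) / [S]
Vmax = 65 * (26 + 188) / 188
Vmax = 73.9894 uM/s

73.9894 uM/s


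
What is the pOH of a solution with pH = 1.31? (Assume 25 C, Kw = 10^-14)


pOH = 14 - pH
pOH = 14 - 1.31
pOH = 12.69

12.69


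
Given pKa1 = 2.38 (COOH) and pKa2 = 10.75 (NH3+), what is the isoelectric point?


pI = (pKa1 + pKa2) / 2
pI = (2.38 + 10.75) / 2
pI = 6.565

6.565


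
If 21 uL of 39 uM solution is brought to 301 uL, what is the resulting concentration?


C2 = C1 * V1 / V2
C2 = 39 * 21 / 301
C2 = 2.7209 uM

2.7209 uM


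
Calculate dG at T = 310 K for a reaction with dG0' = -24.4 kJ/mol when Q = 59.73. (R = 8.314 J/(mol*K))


dG = dG0' + RT * ln(Q) / 1000
dG = -24.4 + 8.314 * 310 * ln(59.73) / 1000
dG = -13.8591 kJ/mol

-13.8591 kJ/mol


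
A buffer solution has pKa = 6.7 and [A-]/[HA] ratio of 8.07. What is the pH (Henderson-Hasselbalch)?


pH = pKa + log10([A-]/[HA])
pH = 6.7 + log10(8.07)
pH = 7.6069

7.6069


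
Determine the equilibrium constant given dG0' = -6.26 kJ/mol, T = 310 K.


Keq = exp(-dG0 * 1000 / (R * T))
Keq = exp(-(-6.26) * 1000 / (8.314 * 310))
Keq = 11.3459

11.3459


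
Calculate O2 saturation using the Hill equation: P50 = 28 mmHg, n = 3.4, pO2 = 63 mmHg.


Y = pO2^n / (P50^n + pO2^n)
Y = 63^3.4 / (28^3.4 + 63^3.4)
Y = 94.03%

94.03%


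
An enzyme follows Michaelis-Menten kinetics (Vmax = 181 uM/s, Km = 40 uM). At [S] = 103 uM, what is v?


v = Vmax * [S] / (Km + [S])
v = 181 * 103 / (40 + 103)
v = 130.3706 uM/s

130.3706 uM/s


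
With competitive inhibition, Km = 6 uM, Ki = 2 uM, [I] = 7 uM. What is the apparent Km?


Km_app = Km * (1 + [I]/Ki)
Km_app = 6 * (1 + 7/2)
Km_app = 27.0 uM

27.0 uM


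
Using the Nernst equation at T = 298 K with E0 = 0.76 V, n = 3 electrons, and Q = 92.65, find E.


E = E0 - (RT/nF) * ln(Q)
E = 0.76 - (8.314 * 298 / (3 * 96485)) * ln(92.65)
E = 0.7212 V

0.7212 V


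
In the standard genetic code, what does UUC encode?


Standard genetic code lookup.
Codon UUC -> Phe

Phe


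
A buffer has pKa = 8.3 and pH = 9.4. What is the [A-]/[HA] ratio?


[A-]/[HA] = 10^(pH - pKa)
= 10^(9.4 - 8.3)
= 12.5893

12.5893


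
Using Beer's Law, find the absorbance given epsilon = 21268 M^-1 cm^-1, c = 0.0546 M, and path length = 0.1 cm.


A = epsilon * c * l
A = 21268 * 0.0546 * 0.1
A = 116.1233

116.1233


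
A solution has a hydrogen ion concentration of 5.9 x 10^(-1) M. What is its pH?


pH = -log10([H+])
pH = -log10(5.9 x 10^(-1))
pH = 0.2291

0.2291


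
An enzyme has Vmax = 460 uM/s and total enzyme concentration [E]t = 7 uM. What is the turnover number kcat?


kcat = Vmax / [E]t
kcat = 460 / 7
kcat = 65.7143 s^-1

65.7143 s^-1


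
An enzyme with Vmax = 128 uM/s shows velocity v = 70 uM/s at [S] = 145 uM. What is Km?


Km = [S] * (Vmax - v) / v
Km = 145 * (128 - 70) / 70
Km = 120.1429 uM

120.1429 uM


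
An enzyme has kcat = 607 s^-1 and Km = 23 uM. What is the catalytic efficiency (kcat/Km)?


Catalytic efficiency = kcat / Km
= 607 / 23
= 26.3913 uM^-1*s^-1

26.3913 uM^-1*s^-1


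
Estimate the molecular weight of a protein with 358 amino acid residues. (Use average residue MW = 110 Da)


MW = n_residues * 110 Da
MW = 358 * 110
MW = 39380 Da

39380 Da


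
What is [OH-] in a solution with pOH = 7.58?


[OH-] = 10^(-pOH)
[OH-] = 10^(-7.58)
[OH-] = 2.630e-08 M

2.630e-08 M


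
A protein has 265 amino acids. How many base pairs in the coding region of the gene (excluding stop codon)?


Each amino acid = 1 codon = 3 bp
bp = 265 * 3 = 795 bp

795 bp


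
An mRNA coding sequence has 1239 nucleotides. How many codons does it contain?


codons = nucleotides / 3
codons = 1239 / 3 = 413

413


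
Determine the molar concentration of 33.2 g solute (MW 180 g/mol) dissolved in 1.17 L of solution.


C = (mass / MW) / volume
C = (33.2 / 180) / 1.17
C = 0.1576 M

0.1576 M


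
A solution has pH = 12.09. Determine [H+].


[H+] = 10^(-pH)
[H+] = 10^(-12.09)
[H+] = 8.128e-13 M

8.128e-13 M


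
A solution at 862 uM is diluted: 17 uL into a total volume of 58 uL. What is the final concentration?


C2 = C1 * V1 / V2
C2 = 862 * 17 / 58
C2 = 252.6552 uM

252.6552 uM


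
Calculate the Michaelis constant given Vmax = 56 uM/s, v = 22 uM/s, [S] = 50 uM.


Km = [S] * (Vmax - v) / v
Km = 50 * (56 - 22) / 22
Km = 77.2727 uM

77.2727 uM


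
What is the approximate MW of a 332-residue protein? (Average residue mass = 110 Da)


MW = n_residues * 110 Da
MW = 332 * 110
MW = 36520 Da

36520 Da


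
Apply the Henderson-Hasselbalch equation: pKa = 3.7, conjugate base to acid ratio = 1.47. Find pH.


pH = pKa + log10([A-]/[HA])
pH = 3.7 + log10(1.47)
pH = 3.8673

3.8673


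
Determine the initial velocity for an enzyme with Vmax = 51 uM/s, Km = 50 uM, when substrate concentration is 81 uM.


v = Vmax * [S] / (Km + [S])
v = 51 * 81 / (50 + 81)
v = 31.5344 uM/s

31.5344 uM/s


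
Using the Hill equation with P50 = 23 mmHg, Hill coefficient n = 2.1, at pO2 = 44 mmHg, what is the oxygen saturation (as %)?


Y = pO2^n / (P50^n + pO2^n)
Y = 44^2.1 / (23^2.1 + 44^2.1)
Y = 79.61%

79.61%


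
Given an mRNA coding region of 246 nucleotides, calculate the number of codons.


codons = nucleotides / 3
codons = 246 / 3 = 82

82


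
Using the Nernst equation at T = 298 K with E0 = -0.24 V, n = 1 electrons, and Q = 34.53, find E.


E = E0 - (RT/nF) * ln(Q)
E = -0.24 - (8.314 * 298 / (1 * 96485)) * ln(34.53)
E = -0.3309 V

-0.3309 V


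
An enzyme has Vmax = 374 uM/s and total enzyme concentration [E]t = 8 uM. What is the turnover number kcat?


kcat = Vmax / [E]t
kcat = 374 / 8
kcat = 46.75 s^-1

46.75 s^-1


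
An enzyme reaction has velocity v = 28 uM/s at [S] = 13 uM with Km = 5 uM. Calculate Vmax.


Vmax = v * (Km + [S]) / [S]
Vmax = 28 * (5 + 13) / 13
Vmax = 38.7692 uM/s

38.7692 uM/s


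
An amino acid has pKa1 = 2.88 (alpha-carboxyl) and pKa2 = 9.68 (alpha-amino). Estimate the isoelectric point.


pI = (pKa1 + pKa2) / 2
pI = (2.88 + 9.68) / 2
pI = 6.28

6.28


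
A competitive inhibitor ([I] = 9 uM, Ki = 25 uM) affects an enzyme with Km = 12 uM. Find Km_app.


Km_app = Km * (1 + [I]/Ki)
Km_app = 12 * (1 + 9/25)
Km_app = 16.32 uM

16.32 uM


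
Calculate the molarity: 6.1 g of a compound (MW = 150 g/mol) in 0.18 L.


C = (mass / MW) / volume
C = (6.1 / 150) / 0.18
C = 0.2259 M

0.2259 M


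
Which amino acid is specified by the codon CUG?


Standard genetic code lookup.
Codon CUG -> Leu

Leu


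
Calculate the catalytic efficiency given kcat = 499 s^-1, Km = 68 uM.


Catalytic efficiency = kcat / Km
= 499 / 68
= 7.3382 uM^-1*s^-1

7.3382 uM^-1*s^-1


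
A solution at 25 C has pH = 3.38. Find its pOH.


pOH = 14 - pH
pOH = 14 - 3.38
pOH = 10.62

10.62


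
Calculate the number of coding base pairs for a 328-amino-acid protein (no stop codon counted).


Each amino acid = 1 codon = 3 bp
bp = 328 * 3 = 984 bp

984 bp


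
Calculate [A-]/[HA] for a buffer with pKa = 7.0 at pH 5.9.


[A-]/[HA] = 10^(pH - pKa)
= 10^(5.9 - 7.0)
= 0.0794

0.0794


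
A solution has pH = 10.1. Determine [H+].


[H+] = 10^(-pH)
[H+] = 10^(-10.1)
[H+] = 7.943e-11 M

7.943e-11 M


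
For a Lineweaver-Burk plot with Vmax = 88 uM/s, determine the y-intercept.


y-intercept = 1/Vmax
= 1/88
= 0.0114 s/uM

0.0114 s/uM


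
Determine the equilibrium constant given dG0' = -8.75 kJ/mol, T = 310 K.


Keq = exp(-dG0 * 1000 / (R * T))
Keq = exp(-(-8.75) * 1000 / (8.314 * 310))
Keq = 29.8139

29.8139


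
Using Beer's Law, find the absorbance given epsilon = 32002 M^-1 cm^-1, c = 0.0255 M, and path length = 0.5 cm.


A = epsilon * c * l
A = 32002 * 0.0255 * 0.5
A = 408.0255

408.0255


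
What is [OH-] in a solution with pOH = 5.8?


[OH-] = 10^(-pOH)
[OH-] = 10^(-5.8)
[OH-] = 1.585e-06 M

1.585e-06 M


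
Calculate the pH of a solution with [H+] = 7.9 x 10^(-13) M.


pH = -log10([H+])
pH = -log10(7.9 x 10^(-13))
pH = 12.1024

12.1024


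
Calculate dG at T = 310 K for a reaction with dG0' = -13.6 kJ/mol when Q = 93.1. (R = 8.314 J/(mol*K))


dG = dG0' + RT * ln(Q) / 1000
dG = -13.6 + 8.314 * 310 * ln(93.1) / 1000
dG = -1.9152 kJ/mol

-1.9152 kJ/mol


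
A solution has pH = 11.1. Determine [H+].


[H+] = 10^(-pH)
[H+] = 10^(-11.1)
[H+] = 7.943e-12 M

7.943e-12 M


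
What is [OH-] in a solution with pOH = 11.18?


[OH-] = 10^(-pOH)
[OH-] = 10^(-11.18)
[OH-] = 6.607e-12 M

6.607e-12 M


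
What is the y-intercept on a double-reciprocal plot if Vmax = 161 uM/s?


y-intercept = 1/Vmax
= 1/161
= 0.0062 s/uM

0.0062 s/uM


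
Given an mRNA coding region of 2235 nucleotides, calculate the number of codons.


codons = nucleotides / 3
codons = 2235 / 3 = 745

745


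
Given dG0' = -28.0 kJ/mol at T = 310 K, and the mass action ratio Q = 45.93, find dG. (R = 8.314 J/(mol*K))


dG = dG0' + RT * ln(Q) / 1000
dG = -28.0 + 8.314 * 310 * ln(45.93) / 1000
dG = -18.1362 kJ/mol

-18.1362 kJ/mol


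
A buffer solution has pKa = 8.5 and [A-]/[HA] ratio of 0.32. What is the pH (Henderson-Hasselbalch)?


pH = pKa + log10([A-]/[HA])
pH = 8.5 + log10(0.32)
pH = 8.0051

8.0051


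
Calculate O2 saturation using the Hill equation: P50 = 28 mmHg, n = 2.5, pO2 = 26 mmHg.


Y = pO2^n / (P50^n + pO2^n)
Y = 26^2.5 / (28^2.5 + 26^2.5)
Y = 45.38%

45.38%


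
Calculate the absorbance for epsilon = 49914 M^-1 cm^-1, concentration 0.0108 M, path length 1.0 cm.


A = epsilon * c * l
A = 49914 * 0.0108 * 1.0
A = 539.0712

539.0712


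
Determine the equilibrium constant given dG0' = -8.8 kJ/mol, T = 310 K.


Keq = exp(-dG0 * 1000 / (R * T))
Keq = exp(-(-8.8) * 1000 / (8.314 * 310))
Keq = 30.3979

30.3979


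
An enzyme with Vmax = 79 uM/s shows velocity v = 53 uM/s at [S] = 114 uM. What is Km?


Km = [S] * (Vmax - v) / v
Km = 114 * (79 - 53) / 53
Km = 55.9245 uM

55.9245 uM


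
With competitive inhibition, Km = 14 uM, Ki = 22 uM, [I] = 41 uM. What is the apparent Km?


Km_app = Km * (1 + [I]/Ki)
Km_app = 14 * (1 + 41/22)
Km_app = 40.0909 uM

40.0909 uM


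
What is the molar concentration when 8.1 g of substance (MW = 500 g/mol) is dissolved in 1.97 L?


C = (mass / MW) / volume
C = (8.1 / 500) / 1.97
C = 0.0082 M

0.0082 M


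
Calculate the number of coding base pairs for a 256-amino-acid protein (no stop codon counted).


Each amino acid = 1 codon = 3 bp
bp = 256 * 3 = 768 bp

768 bp


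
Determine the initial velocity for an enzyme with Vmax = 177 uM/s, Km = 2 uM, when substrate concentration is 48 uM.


v = Vmax * [S] / (Km + [S])
v = 177 * 48 / (2 + 48)
v = 169.92 uM/s

169.92 uM/s


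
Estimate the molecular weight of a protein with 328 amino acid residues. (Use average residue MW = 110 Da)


MW = n_residues * 110 Da
MW = 328 * 110
MW = 36080 Da

36080 Da


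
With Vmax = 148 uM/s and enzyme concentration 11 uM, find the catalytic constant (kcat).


kcat = Vmax / [E]t
kcat = 148 / 11
kcat = 13.4545 s^-1

13.4545 s^-1


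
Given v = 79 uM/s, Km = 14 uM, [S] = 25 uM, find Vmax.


Vmax = v * (Km + [S]) / [S]
Vmax = 79 * (14 + 25) / 25
Vmax = 123.24 uM/s

123.24 uM/s


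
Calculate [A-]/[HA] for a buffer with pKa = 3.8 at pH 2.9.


[A-]/[HA] = 10^(pH - pKa)
= 10^(2.9 - 3.8)
= 0.1259

0.1259


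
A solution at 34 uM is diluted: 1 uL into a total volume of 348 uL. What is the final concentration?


C2 = C1 * V1 / V2
C2 = 34 * 1 / 348
C2 = 0.0977 uM

0.0977 uM


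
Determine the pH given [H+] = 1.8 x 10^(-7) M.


pH = -log10([H+])
pH = -log10(1.8 x 10^(-7))
pH = 6.7447

6.7447


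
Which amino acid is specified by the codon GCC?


Standard genetic code lookup.
Codon GCC -> Ala

Ala


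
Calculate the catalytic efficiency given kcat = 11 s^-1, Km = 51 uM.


Catalytic efficiency = kcat / Km
= 11 / 51
= 0.2157 uM^-1*s^-1

0.2157 uM^-1*s^-1


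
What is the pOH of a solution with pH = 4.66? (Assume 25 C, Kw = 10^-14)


pOH = 14 - pH
pOH = 14 - 4.66
pOH = 9.34

9.34


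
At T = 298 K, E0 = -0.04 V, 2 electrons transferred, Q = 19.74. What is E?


E = E0 - (RT/nF) * ln(Q)
E = -0.04 - (8.314 * 298 / (2 * 96485)) * ln(19.74)
E = -0.0783 V

-0.0783 V


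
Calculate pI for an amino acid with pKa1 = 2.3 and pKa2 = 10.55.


pI = (pKa1 + pKa2) / 2
pI = (2.3 + 10.55) / 2
pI = 6.425

6.425


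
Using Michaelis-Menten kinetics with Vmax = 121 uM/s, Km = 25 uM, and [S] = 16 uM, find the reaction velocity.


v = Vmax * [S] / (Km + [S])
v = 121 * 16 / (25 + 16)
v = 47.2195 uM/s

47.2195 uM/s


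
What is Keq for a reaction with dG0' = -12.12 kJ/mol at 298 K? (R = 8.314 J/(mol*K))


Keq = exp(-dG0 * 1000 / (R * T))
Keq = exp(-(-12.12) * 1000 / (8.314 * 298))
Keq = 133.2046

133.2046


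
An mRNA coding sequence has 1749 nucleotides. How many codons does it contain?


codons = nucleotides / 3
codons = 1749 / 3 = 583

583


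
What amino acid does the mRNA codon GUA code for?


Standard genetic code lookup.
Codon GUA -> Val

Val


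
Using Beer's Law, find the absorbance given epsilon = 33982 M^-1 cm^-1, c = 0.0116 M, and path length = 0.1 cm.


A = epsilon * c * l
A = 33982 * 0.0116 * 0.1
A = 39.4191

39.4191


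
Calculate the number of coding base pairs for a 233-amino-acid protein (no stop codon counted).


Each amino acid = 1 codon = 3 bp
bp = 233 * 3 = 699 bp

699 bp


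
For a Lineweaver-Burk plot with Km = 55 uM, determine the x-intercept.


x-intercept = -1/Km
= -1/55
= -0.0182 1/uM

-0.0182 1/uM


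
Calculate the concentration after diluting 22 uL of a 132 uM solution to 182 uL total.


C2 = C1 * V1 / V2
C2 = 132 * 22 / 182
C2 = 15.956 uM

15.956 uM


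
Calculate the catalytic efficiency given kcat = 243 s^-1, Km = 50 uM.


Catalytic efficiency = kcat / Km
= 243 / 50
= 4.86 uM^-1*s^-1

4.86 uM^-1*s^-1


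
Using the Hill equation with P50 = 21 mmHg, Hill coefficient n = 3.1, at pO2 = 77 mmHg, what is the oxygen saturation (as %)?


Y = pO2^n / (P50^n + pO2^n)
Y = 77^3.1 / (21^3.1 + 77^3.1)
Y = 98.25%

98.25%


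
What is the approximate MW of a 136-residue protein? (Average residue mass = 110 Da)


MW = n_residues * 110 Da
MW = 136 * 110
MW = 14960 Da

14960 Da


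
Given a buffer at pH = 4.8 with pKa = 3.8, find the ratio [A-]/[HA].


[A-]/[HA] = 10^(pH - pKa)
= 10^(4.8 - 3.8)
= 10.0

10.0


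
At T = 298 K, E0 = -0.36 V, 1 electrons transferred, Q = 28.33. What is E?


E = E0 - (RT/nF) * ln(Q)
E = -0.36 - (8.314 * 298 / (1 * 96485)) * ln(28.33)
E = -0.4459 V

-0.4459 V


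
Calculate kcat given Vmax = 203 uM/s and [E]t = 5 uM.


kcat = Vmax / [E]t
kcat = 203 / 5
kcat = 40.6 s^-1

40.6 s^-1


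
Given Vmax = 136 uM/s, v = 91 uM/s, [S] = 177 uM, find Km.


Km = [S] * (Vmax - v) / v
Km = 177 * (136 - 91) / 91
Km = 87.5275 uM

87.5275 uM


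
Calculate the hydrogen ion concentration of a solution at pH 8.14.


[H+] = 10^(-pH)
[H+] = 10^(-8.14)
[H+] = 7.244e-09 M

7.244e-09 M


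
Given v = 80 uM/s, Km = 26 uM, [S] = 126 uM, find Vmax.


Vmax = v * (Km + [S]) / [S]
Vmax = 80 * (26 + 126) / 126
Vmax = 96.5079 uM/s

96.5079 uM/s


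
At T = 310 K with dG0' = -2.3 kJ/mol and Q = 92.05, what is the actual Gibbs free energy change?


dG = dG0' + RT * ln(Q) / 1000
dG = -2.3 + 8.314 * 310 * ln(92.05) / 1000
dG = 9.3556 kJ/mol

9.3556 kJ/mol


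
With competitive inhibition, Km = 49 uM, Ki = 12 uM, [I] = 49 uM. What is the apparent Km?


Km_app = Km * (1 + [I]/Ki)
Km_app = 49 * (1 + 49/12)
Km_app = 249.0833 uM

249.0833 uM


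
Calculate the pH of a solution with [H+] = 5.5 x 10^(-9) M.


pH = -log10([H+])
pH = -log10(5.5 x 10^(-9))
pH = 8.2596

8.2596


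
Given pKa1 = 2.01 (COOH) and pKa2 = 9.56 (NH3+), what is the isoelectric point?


pI = (pKa1 + pKa2) / 2
pI = (2.01 + 9.56) / 2
pI = 5.785

5.785


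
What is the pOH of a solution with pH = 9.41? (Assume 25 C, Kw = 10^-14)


pOH = 14 - pH
pOH = 14 - 9.41
pOH = 4.59

4.59


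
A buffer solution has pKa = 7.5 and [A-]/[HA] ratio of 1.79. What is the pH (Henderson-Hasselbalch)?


pH = pKa + log10([A-]/[HA])
pH = 7.5 + log10(1.79)
pH = 7.7529

7.7529


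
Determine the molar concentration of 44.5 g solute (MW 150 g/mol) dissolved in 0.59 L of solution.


C = (mass / MW) / volume
C = (44.5 / 150) / 0.59
C = 0.5028 M

0.5028 M


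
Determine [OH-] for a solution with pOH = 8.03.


[OH-] = 10^(-pOH)
[OH-] = 10^(-8.03)
[OH-] = 9.333e-09 M

9.333e-09 M


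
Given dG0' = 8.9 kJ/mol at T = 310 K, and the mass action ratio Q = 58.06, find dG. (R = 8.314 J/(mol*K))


dG = dG0' + RT * ln(Q) / 1000
dG = 8.9 + 8.314 * 310 * ln(58.06) / 1000
dG = 19.3678 kJ/mol

19.3678 kJ/mol
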